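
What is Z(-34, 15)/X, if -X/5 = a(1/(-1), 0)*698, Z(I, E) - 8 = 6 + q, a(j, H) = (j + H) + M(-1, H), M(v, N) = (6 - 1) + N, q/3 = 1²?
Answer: -17/13960 ≈ -0.0012178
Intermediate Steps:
q = 3 (q = 3*1² = 3*1 = 3)
M(v, N) = 5 + N
a(j, H) = 5 + j + 2*H (a(j, H) = (j + H) + (5 + H) = (H + j) + (5 + H) = 5 + j + 2*H)
Z(I, E) = 17 (Z(I, E) = 8 + (6 + 3) = 8 + 9 = 17)
X = -13960 (X = -5*(5 + 1/(-1) + 2*0)*698 = -5*(5 - 1 + 0)*698 = -20*698 = -5*2792 = -13960)
Z(-34, 15)/X = 17/(-13960) = 17*(-1/13960) = -17/13960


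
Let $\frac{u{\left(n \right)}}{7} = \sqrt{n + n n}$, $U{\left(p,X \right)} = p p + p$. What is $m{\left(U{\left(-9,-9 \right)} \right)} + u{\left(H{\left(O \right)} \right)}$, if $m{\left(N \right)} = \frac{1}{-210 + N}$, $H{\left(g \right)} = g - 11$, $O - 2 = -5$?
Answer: $- \frac{1}{138} + 7 \sqrt{182} \approx 94.428$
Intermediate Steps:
$O = -3$ ($O = 2 - 5 = -3$)
$U{\left(p,X \right)} = p + p^{2}$ ($U{\left(p,X \right)} = p^{2} + p = p + p^{2}$)
$H{\left(g \right)} = -11 + g$
$u{\left(n \right)} = 7 \sqrt{n + n^{2}}$ ($u{\left(n \right)} = 7 \sqrt{n + n n} = 7 \sqrt{n + n^{2}}$)
$m{\left(U{\left(-9,-9 \right)} \right)} + u{\left(H{\left(O \right)} \right)} = \frac{1}{-210 - 9 \left(1 - 9\right)} + 7 \sqrt{\left(-11 - 3\right) \left(1 - 14\right)} = \frac{1}{-210 - -72} + 7 \sqrt{- 14 \left(1 - 14\right)} = \frac{1}{-210 + 72} + 7 \sqrt{\left(-14\right) \left(-13\right)} = \frac{1}{-138} + 7 \sqrt{182} = - \frac{1}{138} + 7 \sqrt{182}$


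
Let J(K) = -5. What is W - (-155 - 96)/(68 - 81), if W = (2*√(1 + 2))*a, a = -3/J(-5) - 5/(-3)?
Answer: -251/13 + 68*√3/15 ≈ -11.456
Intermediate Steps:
a = 34/15 (a = -3/(-5) - 5/(-3) = -3*(-⅕) - 5*(-⅓) = ⅗ + 5/3 = 34/15 ≈ 2.2667)
W = 68*√3/15 (W = (2*√(1 + 2))*(34/15) = (2*√3)*(34/15) = 68*√3/15 ≈ 7.8520)
W - (-155 - 96)/(68 - 81) = 68*√3/15 - (-155 - 96)/(68 - 81) = 68*√3/15 - (-251)/(-13) = 68*√3/15 - (-251)*(-1)/13 = 68*√3/15 - 1*251/13 = 68*√3/15 - 251/13 = -251/13 + 68*√3/15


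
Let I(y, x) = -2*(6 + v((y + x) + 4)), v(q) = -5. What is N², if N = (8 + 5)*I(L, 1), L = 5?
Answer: 676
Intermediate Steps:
I(y, x) = -2 (I(y, x) = -2*(6 - 5) = -2*1 = -2)
N = -26 (N = (8 + 5)*(-2) = 13*(-2) = -26)
N² = (-26)² = 676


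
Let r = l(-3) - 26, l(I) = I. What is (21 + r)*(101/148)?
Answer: -202/37 ≈ -5.4595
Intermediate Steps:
r = -29 (r = -3 - 26 = -29)
(21 + r)*(101/148) = (21 - 29)*(101/148) = -808/148 = -8*101/148 = -202/37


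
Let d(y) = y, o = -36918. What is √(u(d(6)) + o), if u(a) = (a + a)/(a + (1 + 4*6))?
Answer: I*√35477826/31 ≈ 192.14*I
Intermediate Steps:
u(a) = 2*a/(25 + a) (u(a) = (2*a)/(a + (1 + 24)) = (2*a)/(a + 25) = (2*a)/(25 + a) = 2*a/(25 + a))
√(u(d(6)) + o) = √(2*6/(25 + 6) - 36918) = √(2*6/31 - 36918) = √(2*6*(1/31) - 36918) = √(12/31 - 36918) = √(-1144446/31) = I*√35477826/31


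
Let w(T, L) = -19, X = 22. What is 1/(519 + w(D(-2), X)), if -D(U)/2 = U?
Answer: 1/500 ≈ 0.0020000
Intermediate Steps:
D(U) = -2*U
1/(519 + w(D(-2), X)) = 1/(519 - 19) = 1/500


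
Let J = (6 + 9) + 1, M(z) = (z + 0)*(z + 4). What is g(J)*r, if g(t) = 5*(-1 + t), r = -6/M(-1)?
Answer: 150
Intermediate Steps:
M(z) = z*(4 + z)
r = 2 (r = -6*(-1/(4 - 1)) = -6/((-1*3)) = -6/(-3) = -6*(-⅓) = 2)
J = 16 (J = 15 + 1 = 16)
g(t) = -5 + 5*t
g(J)*r = (-5 + 5*16)*2 = (-5 + 80)*2 = 75*2 = 150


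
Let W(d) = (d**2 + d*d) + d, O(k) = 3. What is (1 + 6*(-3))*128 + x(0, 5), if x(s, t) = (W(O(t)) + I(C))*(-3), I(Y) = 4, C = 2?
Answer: -2251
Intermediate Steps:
W(d) = d + 2*d**2 (W(d) = (d**2 + d**2) + d = 2*d**2 + d = d + 2*d**2)
x(s, t) = -75 (x(s, t) = (3*(1 + 2*3) + 4)*(-3) = (3*(1 + 6) + 4)*(-3) = (3*7 + 4)*(-3) = (21 + 4)*(-3) = 25*(-3) = -75)
(1 + 6*(-3))*128 + x(0, 5) = (1 + 6*(-3))*128 - 75 = (1 - 18)*128 - 75 = -17*128 - 75 = -2176 - 75 = -2251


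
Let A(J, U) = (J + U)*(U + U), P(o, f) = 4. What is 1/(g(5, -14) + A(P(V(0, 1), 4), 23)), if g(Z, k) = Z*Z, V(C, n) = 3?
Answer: 1/1267 ≈ 0.00078927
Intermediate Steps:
g(Z, k) = Z**2
A(J, U) = 2*U*(J + U) (A(J, U) = (J + U)*(2*U) = 2*U*(J + U))
1/(g(5, -14) + A(P(V(0, 1), 4), 23)) = 1/(5**2 + 2*23*(4 + 23)) = 1/(25 + 2*23*27) = 1/(25 + 1242) = 1/1267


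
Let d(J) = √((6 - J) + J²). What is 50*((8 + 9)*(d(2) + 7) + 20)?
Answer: 6950 + 1700*√2 ≈ 9354.2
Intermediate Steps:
d(J) = √(6 + J² - J)
50*((8 + 9)*(d(2) + 7) + 20) = 50*((8 + 9)*(√(6 + 2² - 1*2) + 7) + 20) = 50*(17*(√(6 + 4 - 2) + 7) + 20) = 50*(17*(√8 + 7) + 20) = 50*(17*(2*√2 + 7) + 20) = 50*(17*(7 + 2*√2) + 20) = 50*((119 + 34*√2) + 20) = 50*(139 + 34*√2) = 6950 + 1700*√2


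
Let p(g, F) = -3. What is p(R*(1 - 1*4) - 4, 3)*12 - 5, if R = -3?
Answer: -41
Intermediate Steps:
p(R*(1 - 1*4) - 4, 3)*12 - 5 = -3*12 - 5 = -36 - 5 = -41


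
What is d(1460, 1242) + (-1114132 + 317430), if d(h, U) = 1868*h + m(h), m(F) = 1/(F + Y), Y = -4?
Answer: 2810921569/1456 ≈ 1.9306e+6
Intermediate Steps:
m(F) = 1/(-4 + F) (m(F) = 1/(F - 4) = 1/(-4 + F))
d(h, U) = 1/(-4 + h) + 1868*h (d(h, U) = 1868*h + 1/(-4 + h) = 1/(-4 + h) + 1868*h)
d(1460, 1242) + (-1114132 + 317430) = (1 + 1868*1460*(-4 + 1460))/(-4 + 1460) + (-1114132 + 317430) = (1 + 1868*1460*1456)/1456 - 796702 = (1 + 3970919680)/1456 - 796702 = (1/1456)*3970919681 - 796702 = 3970919681/1456 - 796702 = 2810921569/1456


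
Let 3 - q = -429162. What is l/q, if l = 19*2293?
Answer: 43567/429165 ≈ 0.10152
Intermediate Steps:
q = 429165 (q = 3 - 1*(-429162) = 3 + 429162 = 429165)
l = 43567
l/q = 43567/429165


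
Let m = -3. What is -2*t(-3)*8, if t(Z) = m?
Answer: 48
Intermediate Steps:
t(Z) = -3
-2*t(-3)*8 = -2*(-3)*8 = 6*8 = 48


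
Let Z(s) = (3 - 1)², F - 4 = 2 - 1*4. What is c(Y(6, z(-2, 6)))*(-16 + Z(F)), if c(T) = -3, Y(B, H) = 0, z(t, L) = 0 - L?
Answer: 36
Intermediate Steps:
z(t, L) = -L
F = 2 (F = 4 + (2 - 1*4) = 4 + (2 - 4) = 4 - 2 = 2)
Z(s) = 4 (Z(s) = 2² = 4)
c(Y(6, z(-2, 6)))*(-16 + Z(F)) = -3*(-16 + 4) = -3*(-12) = 36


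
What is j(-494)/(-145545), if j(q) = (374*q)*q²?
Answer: 45087115216/145545 ≈ 3.0978e+5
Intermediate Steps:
j(q) = 374*q³
j(-494)/(-145545) = (374*(-494)³)/(-145545) = (374*(-120553784))*(-1/145545) = -45087115216*(-1/145545) = 45087115216/145545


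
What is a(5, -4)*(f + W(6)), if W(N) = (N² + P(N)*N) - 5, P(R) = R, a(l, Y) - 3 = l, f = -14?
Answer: 424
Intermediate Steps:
a(l, Y) = 3 + l
W(N) = -5 + 2*N² (W(N) = (N² + N*N) - 5 = (N² + N²) - 5 = 2*N² - 5 = -5 + 2*N²)
a(5, -4)*(f + W(6)) = (3 + 5)*(-14 + (-5 + 2*6²)) = 8*(-14 + (-5 + 2*36)) = 8*(-14 + (-5 + 72)) = 8*(-14 + 67) = 8*53 = 424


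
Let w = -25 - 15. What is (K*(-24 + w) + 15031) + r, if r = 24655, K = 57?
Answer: 36038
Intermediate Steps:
w = -40
(K*(-24 + w) + 15031) + r = (57*(-24 - 40) + 15031) + 24655 = (57*(-64) + 15031) + 24655 = (-3648 + 15031) + 24655 = 11383 + 24655 = 36038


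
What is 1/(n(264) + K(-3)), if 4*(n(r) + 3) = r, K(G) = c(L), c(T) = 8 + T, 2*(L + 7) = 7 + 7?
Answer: 1/71 ≈ 0.014085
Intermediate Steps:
L = 0 (L = -7 + (7 + 7)/2 = -7 + (½)*14 = -7 + 7 = 0)
K(G) = 8 (K(G) = 8 + 0 = 8)
n(r) = -3 + r/4
1/(n(264) + K(-3)) = 1/((-3 + (¼)*264) + 8) = 1/((-3 + 66) + 8) = 1/(63 + 8) = 1/71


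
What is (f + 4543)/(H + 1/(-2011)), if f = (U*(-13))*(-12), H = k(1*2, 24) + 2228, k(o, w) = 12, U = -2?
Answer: 8508541/4504639 ≈ 1.8888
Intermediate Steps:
H = 2240 (H = 12 + 2228 = 2240)
f = -312 (f = -2*(-13)*(-12) = 26*(-12) = -312)
(f + 4543)/(H + 1/(-2011)) = (-312 + 4543)/(2240 + 1/(-2011)) = 4231/(2240 - 1/2011) = 4231/(4504639/2011) = 4231*(2011/4504639) = 8508541/4504639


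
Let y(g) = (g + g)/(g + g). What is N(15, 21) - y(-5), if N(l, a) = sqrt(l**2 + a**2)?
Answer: -1 + 3*sqrt(74) ≈ 24.807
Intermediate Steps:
N(l, a) = sqrt(a**2 + l**2)
y(g) = 1 (y(g) = (2*g)/((2*g)) = (2*g)*(1/(2*g)) = 1)
N(15, 21) - y(-5) = sqrt(21**2 + 15**2) - 1*1 = sqrt(441 + 225) - 1 = sqrt(666) - 1 = 3*sqrt(74) - 1 = -1 + 3*sqrt(74)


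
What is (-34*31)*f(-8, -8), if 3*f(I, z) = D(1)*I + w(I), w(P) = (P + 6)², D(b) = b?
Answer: 4216/3 ≈ 1405.3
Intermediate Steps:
w(P) = (6 + P)²
f(I, z) = I/3 + (6 + I)²/3 (f(I, z) = (1*I + (6 + I)²)/3 = (I + (6 + I)²)/3 = I/3 + (6 + I)²/3)
(-34*31)*f(-8, -8) = (-34*31)*((⅓)*(-8) + (6 - 8)²/3) = -1054*(-8/3 + (⅓)*(-2)²) = -1054*(-8/3 + (⅓)*4) = -1054*(-8/3 + 4/3) = -1054*(-4/3) = 4216/3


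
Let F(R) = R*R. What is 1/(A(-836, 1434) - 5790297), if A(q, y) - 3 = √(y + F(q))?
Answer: -2895147/16763751953053 - √700330/33527503906106 ≈ -1.7273e-7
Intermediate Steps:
F(R) = R²
A(q, y) = 3 + √(y + q²)
1/(A(-836, 1434) - 5790297) = 1/((3 + √(1434 + (-836)²)) - 5790297) = 1/((3 + √(1434 + 698896)) - 5790297) = 1/((3 + √700330) - 5790297) = 1/(-5790294 + √700330)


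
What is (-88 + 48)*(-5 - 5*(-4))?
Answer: -600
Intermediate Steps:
(-88 + 48)*(-5 - 5*(-4)) = -40*(-5 + 20) = -40*15 = -600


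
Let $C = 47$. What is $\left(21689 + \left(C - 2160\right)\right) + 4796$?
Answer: $24372$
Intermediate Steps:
$\left(21689 + \left(C - 2160\right)\right) + 4796 = \left(21689 + \left(47 - 2160\right)\right) + 4796 = \left(21689 - 2113\right) + 4796 = 19576 + 4796 = 24372$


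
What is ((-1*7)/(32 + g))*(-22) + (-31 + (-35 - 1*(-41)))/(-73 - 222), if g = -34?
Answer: -4538/59 ≈ -76.915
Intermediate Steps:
((-1*7)/(32 + g))*(-22) + (-31 + (-35 - 1*(-41)))/(-73 - 222) = ((-1*7)/(32 - 34))*(-22) + (-31 + (-35 - 1*(-41)))/(-73 - 222) = (-7/(-2))*(-22) + (-31 + (-35 + 41))/(-295) = -½*(-7)*(-22) + (-31 + 6)*(-1/295) = (7/2)*(-22) - 25*(-1/295) = -77 + 5/59 = -4538/59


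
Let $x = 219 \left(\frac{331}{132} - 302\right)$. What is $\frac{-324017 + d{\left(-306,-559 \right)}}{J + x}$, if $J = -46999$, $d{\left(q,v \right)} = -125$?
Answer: $\frac{2037464}{707695} \approx 2.879$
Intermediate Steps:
$x = - \frac{2885909}{44}$ ($x = 219 \left(331 \cdot \frac{1}{132} - 302\right) = 219 \left(\frac{331}{132} - 302\right) = 219 \left(- \frac{39533}{132}\right) = - \frac{2885909}{44} \approx -65589.0$)
$\frac{-324017 + d{\left(-306,-559 \right)}}{J + x} = \frac{-324017 - 125}{-46999 - \frac{2885909}{44}} = - \frac{324142}{- \frac{4953865}{44}} = \left(-324142\right) \left(- \frac{44}{4953865}\right) = \frac{2037464}{707695}$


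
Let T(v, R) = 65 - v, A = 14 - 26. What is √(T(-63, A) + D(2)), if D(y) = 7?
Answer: 3*√15 ≈ 11.619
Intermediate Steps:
A = -12
√(T(-63, A) + D(2)) = √((65 - 1*(-63)) + 7) = √((65 + 63) + 7) = √(128 + 7) = √135 = 3*√15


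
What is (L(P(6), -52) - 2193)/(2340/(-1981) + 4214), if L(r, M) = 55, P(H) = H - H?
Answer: -2117689/4172797 ≈ -0.50750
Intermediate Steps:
P(H) = 0
(L(P(6), -52) - 2193)/(2340/(-1981) + 4214) = (55 - 2193)/(2340/(-1981) + 4214) = -2138/(2340*(-1/1981) + 4214) = -2138/(-2340/1981 + 4214) = -2138/8345594/1981 = -2138*1981/8345594 = -2117689/4172797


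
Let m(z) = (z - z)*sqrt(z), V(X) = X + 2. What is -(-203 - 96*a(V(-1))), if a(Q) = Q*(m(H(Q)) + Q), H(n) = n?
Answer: 299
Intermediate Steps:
V(X) = 2 + X
m(z) = 0 (m(z) = 0*sqrt(z) = 0)
a(Q) = Q**2 (a(Q) = Q*(0 + Q) = Q*Q = Q**2)
-(-203 - 96*a(V(-1))) = -(-203 - 96*(2 - 1)**2) = -(-203 - 96*1**2) = -(-203 - 96*1) = -(-203 - 96) = -1*(-299) = 299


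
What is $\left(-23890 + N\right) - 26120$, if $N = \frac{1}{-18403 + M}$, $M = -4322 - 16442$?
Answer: $- \frac{1958741671}{39167} \approx -50010.0$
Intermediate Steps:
$M = -20764$
$N = - \frac{1}{39167}$ ($N = \frac{1}{-18403 - 20764} = \frac{1}{-39167} = - \frac{1}{39167} \approx -2.5532 \cdot 10^{-5}$)
$\left(-23890 + N\right) - 26120 = \left(-23890 - \frac{1}{39167}\right) - 26120 = - \frac{935699631}{39167} - 26120 = - \frac{1958741671}{39167}$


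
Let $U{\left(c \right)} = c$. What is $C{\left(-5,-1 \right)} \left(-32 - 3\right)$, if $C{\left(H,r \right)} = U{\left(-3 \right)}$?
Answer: $105$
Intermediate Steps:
$C{\left(H,r \right)} = -3$
$C{\left(-5,-1 \right)} \left(-32 - 3\right) = - 3 \left(-32 - 3\right) = \left(-3\right) \left(-35\right) = 105$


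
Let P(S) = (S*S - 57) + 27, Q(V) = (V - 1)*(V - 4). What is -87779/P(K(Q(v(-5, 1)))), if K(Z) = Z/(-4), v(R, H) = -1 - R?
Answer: 87779/30 ≈ 2926.0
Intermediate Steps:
Q(V) = (-1 + V)*(-4 + V)
K(Z) = -Z/4 (K(Z) = Z*(-¼) = -Z/4)
P(S) = -30 + S² (P(S) = (S² - 57) + 27 = (-57 + S²) + 27 = -30 + S²)
-87779/P(K(Q(v(-5, 1)))) = -87779/(-30 + (-(4 + (-1 - 1*(-5))² - 5*(-1 - 1*(-5)))/4)²) = -87779/(-30 + (-(4 + (-1 + 5)² - 5*(-1 + 5))/4)²) = -87779/(-30 + (-(4 + 4² - 5*4)/4)²) = -87779/(-30 + (-(4 + 16 - 20)/4)²) = -87779/(-30 + (-¼*0)²) = -87779/(-30 + 0²) = -87779/(-30 + 0) = -87779/(-30) = -87779*(-1/30) = 87779/30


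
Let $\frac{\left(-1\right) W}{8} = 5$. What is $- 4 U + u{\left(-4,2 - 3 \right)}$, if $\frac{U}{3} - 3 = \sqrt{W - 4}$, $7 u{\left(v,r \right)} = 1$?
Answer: $- \frac{251}{7} - 24 i \sqrt{11} \approx -35.857 - 79.599 i$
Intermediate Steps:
$u{\left(v,r \right)} = \frac{1}{7}$ ($u{\left(v,r \right)} = \frac{1}{7} \cdot 1 = \frac{1}{7}$)
$W = -40$ ($W = \left(-8\right) 5 = -40$)
$U = 9 + 6 i \sqrt{11}$ ($U = 9 + 3 \sqrt{-40 - 4} = 9 + 3 \sqrt{-44} = 9 + 3 \cdot 2 i \sqrt{11} = 9 + 6 i \sqrt{11} \approx 9.0 + 19.9 i$)
$- 4 U + u{\left(-4,2 - 3 \right)} = - 4 \left(9 + 6 i \sqrt{11}\right) + \frac{1}{7} = \left(-36 - 24 i \sqrt{11}\right) + \frac{1}{7} = - \frac{251}{7} - 24 i \sqrt{11}$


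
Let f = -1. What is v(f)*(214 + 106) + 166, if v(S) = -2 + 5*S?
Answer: -2074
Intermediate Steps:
v(f)*(214 + 106) + 166 = (-2 + 5*(-1))*(214 + 106) + 166 = (-2 - 5)*320 + 166 = -7*320 + 166 = -2240 + 166 = -2074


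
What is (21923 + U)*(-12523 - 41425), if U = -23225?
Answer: 70240296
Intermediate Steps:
(21923 + U)*(-12523 - 41425) = (21923 - 23225)*(-12523 - 41425) = -1302*(-53948) = 70240296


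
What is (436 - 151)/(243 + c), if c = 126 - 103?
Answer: 15/14 ≈ 1.0714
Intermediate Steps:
c = 23
(436 - 151)/(243 + c) = (436 - 151)/(243 + 23) = 285/266 = 285*(1/266) = 15/14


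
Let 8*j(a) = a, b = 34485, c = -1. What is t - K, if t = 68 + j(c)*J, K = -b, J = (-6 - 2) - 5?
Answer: 276437/8 ≈ 34555.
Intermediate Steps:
j(a) = a/8
J = -13 (J = -8 - 5 = -13)
K = -34485 (K = -1*34485 = -34485)
t = 557/8 (t = 68 + ((⅛)*(-1))*(-13) = 68 - ⅛*(-13) = 68 + 13/8 = 557/8 ≈ 69.625)
t - K = 557/8 - 1*(-34485) = 557/8 + 34485 = 276437/8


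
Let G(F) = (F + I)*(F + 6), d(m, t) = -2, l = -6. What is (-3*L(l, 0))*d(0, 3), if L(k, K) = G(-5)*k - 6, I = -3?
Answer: 252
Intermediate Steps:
G(F) = (-3 + F)*(6 + F) (G(F) = (F - 3)*(F + 6) = (-3 + F)*(6 + F))
L(k, K) = -6 - 8*k (L(k, K) = (-18 + (-5)² + 3*(-5))*k - 6 = (-18 + 25 - 15)*k - 6 = -8*k - 6 = -6 - 8*k)
(-3*L(l, 0))*d(0, 3) = -3*(-6 - 8*(-6))*(-2) = -3*(-6 + 48)*(-2) = -3*42*(-2) = -126*(-2) = 252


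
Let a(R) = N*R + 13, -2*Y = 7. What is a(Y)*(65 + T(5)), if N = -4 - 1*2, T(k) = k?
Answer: 2380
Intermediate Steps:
Y = -7/2 (Y = -½*7 = -7/2 ≈ -3.5000)
N = -6 (N = -4 - 2 = -6)
a(R) = 13 - 6*R (a(R) = -6*R + 13 = 13 - 6*R)
a(Y)*(65 + T(5)) = (13 - 6*(-7/2))*(65 + 5) = (13 + 21)*70 = 34*70 = 2380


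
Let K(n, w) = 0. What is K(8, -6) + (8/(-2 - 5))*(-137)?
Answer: 1096/7 ≈ 156.57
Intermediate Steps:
K(8, -6) + (8/(-2 - 5))*(-137) = 0 + (8/(-2 - 5))*(-137) = 0 + (8/(-7))*(-137) = 0 - ⅐*8*(-137) = 0 - 8/7*(-137) = 0 + 1096/7 = 1096/7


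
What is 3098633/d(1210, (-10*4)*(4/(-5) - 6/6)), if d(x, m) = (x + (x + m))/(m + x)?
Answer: 1986223753/1246 ≈ 1.5941e+6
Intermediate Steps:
d(x, m) = (m + 2*x)/(m + x) (d(x, m) = (x + (m + x))/(m + x) = (m + 2*x)/(m + x))
3098633/d(1210, (-10*4)*(4/(-5) - 6/6)) = 3098633/((((-10*4)*(4/(-5) - 6/6) + 2*1210)/((-10*4)*(4/(-5) - 6/6) + 1210))) = 3098633/(((-40*(4*(-1/5) - 6*1/6) + 2420)/(-40*(4*(-1/5) - 6*1/6) + 1210))) = 3098633/(((-40*(-4/5 - 1) + 2420)/(-40*(-4/5 - 1) + 1210))) = 3098633/(((-40*(-9/5) + 2420)/(-40*(-9/5) + 1210))) = 3098633/(((72 + 2420)/(72 + 1210))) = 3098633/((2492/1282)) = 3098633/(((1/1282)*2492)) = 3098633/(1246/641) = 3098633*(641/1246) = 1986223753/1246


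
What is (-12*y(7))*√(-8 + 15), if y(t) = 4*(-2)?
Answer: 96*√7 ≈ 253.99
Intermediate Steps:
y(t) = -8
(-12*y(7))*√(-8 + 15) = (-12*(-8))*√(-8 + 15) = 96*√7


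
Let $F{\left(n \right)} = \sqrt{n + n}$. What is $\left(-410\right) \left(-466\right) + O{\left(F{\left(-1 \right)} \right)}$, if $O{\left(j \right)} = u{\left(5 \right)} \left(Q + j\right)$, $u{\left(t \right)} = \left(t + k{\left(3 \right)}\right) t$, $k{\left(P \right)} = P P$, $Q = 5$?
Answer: $191410 + 70 i \sqrt{2} \approx 1.9141 \cdot 10^{5} + 98.995 i$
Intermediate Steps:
$k{\left(P \right)} = P^{2}$
$F{\left(n \right)} = \sqrt{2} \sqrt{n}$ ($F{\left(n \right)} = \sqrt{2 n} = \sqrt{2} \sqrt{n}$)
$u{\left(t \right)} = t \left(9 + t\right)$ ($u{\left(t \right)} = \left(t + 3^{2}\right) t = \left(t + 9\right) t = \left(9 + t\right) t = t \left(9 + t\right)$)
$O{\left(j \right)} = 350 + 70 j$ ($O{\left(j \right)} = 5 \left(9 + 5\right) \left(5 + j\right) = 5 \cdot 14 \left(5 + j\right) = 70 \left(5 + j\right) = 350 + 70 j$)
$\left(-410\right) \left(-466\right) + O{\left(F{\left(-1 \right)} \right)} = \left(-410\right) \left(-466\right) + \left(350 + 70 \sqrt{2} \sqrt{-1}\right) = 191060 + \left(350 + 70 \sqrt{2} i\right) = 191060 + \left(350 + 70 i \sqrt{2}\right) = 191410 + 70 i \sqrt{2}$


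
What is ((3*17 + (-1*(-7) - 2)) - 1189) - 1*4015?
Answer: -5148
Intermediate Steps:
((3*17 + (-1*(-7) - 2)) - 1189) - 1*4015 = ((51 + (7 - 2)) - 1189) - 4015 = ((51 + 5) - 1189) - 4015 = (56 - 1189) - 4015 = -1133 - 4015 = -5148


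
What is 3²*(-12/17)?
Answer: -108/17 ≈ -6.3529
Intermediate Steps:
3²*(-12/17) = 9*(-12*1/17) = 9*(-12/17) = -108/17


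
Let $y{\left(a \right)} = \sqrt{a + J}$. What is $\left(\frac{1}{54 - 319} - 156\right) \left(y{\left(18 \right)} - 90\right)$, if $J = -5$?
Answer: $\frac{744138}{53} - \frac{41341 \sqrt{13}}{265} \approx 13478.0$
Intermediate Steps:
$y{\left(a \right)} = \sqrt{-5 + a}$ ($y{\left(a \right)} = \sqrt{a - 5} = \sqrt{-5 + a}$)
$\left(\frac{1}{54 - 319} - 156\right) \left(y{\left(18 \right)} - 90\right) = \left(\frac{1}{54 - 319} - 156\right) \left(\sqrt{-5 + 18} - 90\right) = \left(\frac{1}{-265} - 156\right) \left(\sqrt{13} - 90\right) = \left(- \frac{1}{265} - 156\right) \left(-90 + \sqrt{13}\right) = - \frac{41341 \left(-90 + \sqrt{13}\right)}{265} = \frac{744138}{53} - \frac{41341 \sqrt{13}}{265}$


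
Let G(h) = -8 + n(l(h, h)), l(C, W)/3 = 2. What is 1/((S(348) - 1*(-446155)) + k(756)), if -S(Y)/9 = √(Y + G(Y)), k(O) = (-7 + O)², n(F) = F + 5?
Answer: 1007156/1014363179905 + 27*√39/1014363179905 ≈ 9.9306e-7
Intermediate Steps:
l(C, W) = 6 (l(C, W) = 3*2 = 6)
n(F) = 5 + F
G(h) = 3 (G(h) = -8 + (5 + 6) = -8 + 11 = 3)
S(Y) = -9*√(3 + Y) (S(Y) = -9*√(Y + 3) = -9*√(3 + Y))
1/((S(348) - 1*(-446155)) + k(756)) = 1/((-9*√(3 + 348) - 1*(-446155)) + (-7 + 756)²) = 1/((-27*√39 + 446155) + 749²) = 1/((-27*√39 + 446155) + 561001) = 1/((446155 - 27*√39) + 561001) = 1/(1007156 - 27*√39)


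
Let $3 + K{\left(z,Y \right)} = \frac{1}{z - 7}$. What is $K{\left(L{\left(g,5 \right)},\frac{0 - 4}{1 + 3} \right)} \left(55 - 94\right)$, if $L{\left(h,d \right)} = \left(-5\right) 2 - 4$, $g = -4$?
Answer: $\frac{832}{7} \approx 118.86$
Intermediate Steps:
$L{\left(h,d \right)} = -14$ ($L{\left(h,d \right)} = -10 - 4 = -14$)
$K{\left(z,Y \right)} = -3 + \frac{1}{-7 + z}$ ($K{\left(z,Y \right)} = -3 + \frac{1}{z - 7} = -3 + \frac{1}{-7 + z}$)
$K{\left(L{\left(g,5 \right)},\frac{0 - 4}{1 + 3} \right)} \left(55 - 94\right) = \frac{22 - -42}{-7 - 14} \left(55 - 94\right) = \frac{22 + 42}{-21} \left(55 - 94\right) = \left(- \frac{1}{21}\right) 64 \left(55 - 94\right) = \left(- \frac{64}{21}\right) \left(-39\right) = \frac{832}{7}$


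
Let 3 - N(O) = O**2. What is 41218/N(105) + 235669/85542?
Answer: -51573691/52380218 ≈ -0.98460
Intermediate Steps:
N(O) = 3 - O**2
41218/N(105) + 235669/85542 = 41218/(3 - 1*105**2) + 235669/85542 = 41218/(3 - 1*11025) + 235669*(1/85542) = 41218/(3 - 11025) + 235669/85542 = 41218/(-11022) + 235669/85542 = 41218*(-1/11022) + 235669/85542 = -20609/5511 + 235669/85542 = -51573691/52380218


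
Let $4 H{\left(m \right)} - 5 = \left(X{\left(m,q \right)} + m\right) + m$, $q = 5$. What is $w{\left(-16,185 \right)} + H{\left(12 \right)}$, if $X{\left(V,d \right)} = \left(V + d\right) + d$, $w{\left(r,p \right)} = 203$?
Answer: $\frac{863}{4} \approx 215.75$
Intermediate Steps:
$X{\left(V,d \right)} = V + 2 d$
$H{\left(m \right)} = \frac{15}{4} + \frac{3 m}{4}$ ($H{\left(m \right)} = \frac{5}{4} + \frac{\left(\left(m + 2 \cdot 5\right) + m\right) + m}{4} = \frac{5}{4} + \frac{\left(\left(m + 10\right) + m\right) + m}{4} = \frac{5}{4} + \frac{\left(\left(10 + m\right) + m\right) + m}{4} = \frac{5}{4} + \frac{\left(10 + 2 m\right) + m}{4} = \frac{5}{4} + \frac{10 + 3 m}{4} = \frac{5}{4} + \left(\frac{5}{2} + \frac{3 m}{4}\right) = \frac{15}{4} + \frac{3 m}{4}$)
$w{\left(-16,185 \right)} + H{\left(12 \right)} = 203 + \left(\frac{15}{4} + \frac{3}{4} \cdot 12\right) = 203 + \left(\frac{15}{4} + 9\right) = 203 + \frac{51}{4} = \frac{863}{4}$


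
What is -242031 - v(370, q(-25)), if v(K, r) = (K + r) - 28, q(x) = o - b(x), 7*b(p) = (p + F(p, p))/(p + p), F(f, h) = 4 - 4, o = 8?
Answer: -3393333/14 ≈ -2.4238e+5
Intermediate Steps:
F(f, h) = 0
b(p) = 1/14 (b(p) = ((p + 0)/(p + p))/7 = (p/((2*p)))/7 = (p*(1/(2*p)))/7 = (⅐)*(½) = 1/14)
q(x) = 111/14 (q(x) = 8 - 1*1/14 = 8 - 1/14 = 111/14)
v(K, r) = -28 + K + r
-242031 - v(370, q(-25)) = -242031 - (-28 + 370 + 111/14) = -242031 - 1*4899/14 = -242031 - 4899/14 = -3393333/14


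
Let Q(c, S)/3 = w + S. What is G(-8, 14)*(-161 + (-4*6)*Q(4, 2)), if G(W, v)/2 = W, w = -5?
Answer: -880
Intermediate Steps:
G(W, v) = 2*W
Q(c, S) = -15 + 3*S (Q(c, S) = 3*(-5 + S) = -15 + 3*S)
G(-8, 14)*(-161 + (-4*6)*Q(4, 2)) = (2*(-8))*(-161 + (-4*6)*(-15 + 3*2)) = -16*(-161 - 24*(-15 + 6)) = -16*(-161 - 24*(-9)) = -16*(-161 + 216) = -16*55 = -880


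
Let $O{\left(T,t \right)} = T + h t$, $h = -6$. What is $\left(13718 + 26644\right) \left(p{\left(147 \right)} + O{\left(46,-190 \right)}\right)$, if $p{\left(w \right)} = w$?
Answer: $53802546$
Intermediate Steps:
$O{\left(T,t \right)} = T - 6 t$
$\left(13718 + 26644\right) \left(p{\left(147 \right)} + O{\left(46,-190 \right)}\right) = \left(13718 + 26644\right) \left(147 + \left(46 - -1140\right)\right) = 40362 \left(147 + \left(46 + 1140\right)\right) = 40362 \left(147 + 1186\right) = 40362 \cdot 1333 = 53802546$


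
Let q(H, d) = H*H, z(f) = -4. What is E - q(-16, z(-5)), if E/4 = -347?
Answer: -1644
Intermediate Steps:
E = -1388 (E = 4*(-347) = -1388)
q(H, d) = H²
E - q(-16, z(-5)) = -1388 - 1*(-16)² = -1388 - 1*256 = -1388 - 256 = -1644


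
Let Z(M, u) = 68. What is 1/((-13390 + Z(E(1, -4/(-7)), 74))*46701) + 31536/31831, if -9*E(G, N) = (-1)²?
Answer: 19620145137161/19803679631982 ≈ 0.99073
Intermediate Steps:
E(G, N) = -⅑ (E(G, N) = -⅑*(-1)² = -⅑*1 = -⅑)
1/((-13390 + Z(E(1, -4/(-7)), 74))*46701) + 31536/31831 = 1/((-13390 + 68)*46701) + 31536/31831 = (1/46701)/(-13322) + 31536*(1/31831) = -1/13322*1/46701 + 31536/31831 = -1/622150722 + 31536/31831 = 19620145137161/19803679631982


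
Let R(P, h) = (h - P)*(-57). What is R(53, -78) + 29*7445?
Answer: 223372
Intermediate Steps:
R(P, h) = -57*h + 57*P
R(53, -78) + 29*7445 = (-57*(-78) + 57*53) + 29*7445 = (4446 + 3021) + 215905 = 7467 + 215905 = 223372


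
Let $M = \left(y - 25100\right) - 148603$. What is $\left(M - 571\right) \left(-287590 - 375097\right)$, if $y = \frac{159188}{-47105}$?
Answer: $\frac{5440220217999146}{47105} \approx 1.1549 \cdot 10^{11}$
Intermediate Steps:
$y = - \frac{159188}{47105}$ ($y = 159188 \left(- \frac{1}{47105}\right) = - \frac{159188}{47105} \approx -3.3794$)
$M = - \frac{8182439003}{47105}$ ($M = \left(- \frac{159188}{47105} - 25100\right) - 148603 = - \frac{1182494688}{47105} - 148603 = - \frac{8182439003}{47105} \approx -1.7371 \cdot 10^{5}$)
$\left(M - 571\right) \left(-287590 - 375097\right) = \left(- \frac{8182439003}{47105} - 571\right) \left(-287590 - 375097\right) = \left(- \frac{8209335958}{47105}\right) \left(-662687\right) = \frac{5440220217999146}{47105}$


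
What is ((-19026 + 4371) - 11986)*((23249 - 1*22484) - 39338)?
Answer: 1027623293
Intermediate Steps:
((-19026 + 4371) - 11986)*((23249 - 1*22484) - 39338) = (-14655 - 11986)*((23249 - 22484) - 39338) = -26641*(765 - 39338) = -26641*(-38573) = 1027623293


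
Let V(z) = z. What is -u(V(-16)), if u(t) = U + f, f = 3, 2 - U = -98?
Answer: -103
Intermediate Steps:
U = 100 (U = 2 - 1*(-98) = 2 + 98 = 100)
u(t) = 103 (u(t) = 100 + 3 = 103)
-u(V(-16)) = -1*103 = -103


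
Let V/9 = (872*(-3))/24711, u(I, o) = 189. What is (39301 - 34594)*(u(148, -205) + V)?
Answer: 7290884115/8237 ≈ 8.8514e+5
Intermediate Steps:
V = -7848/8237 (V = 9*((872*(-3))/24711) = 9*(-2616*1/24711) = 9*(-872/8237) = -7848/8237 ≈ -0.95277)
(39301 - 34594)*(u(148, -205) + V) = (39301 - 34594)*(189 - 7848/8237) = 4707*(1548945/8237) = 7290884115/8237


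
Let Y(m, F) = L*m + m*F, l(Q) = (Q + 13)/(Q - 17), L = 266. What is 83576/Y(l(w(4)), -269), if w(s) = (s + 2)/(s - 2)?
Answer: 73129/3 ≈ 24376.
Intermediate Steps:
w(s) = (2 + s)/(-2 + s)
l(Q) = (13 + Q)/(-17 + Q)
Y(m, F) = 266*m + F*m (Y(m, F) = 266*m + m*F = 266*m + F*m)
83576/Y(l(w(4)), -269) = 83576/((((13 + (2 + 4)/(-2 + 4))/(-17 + (2 + 4)/(-2 + 4)))*(266 - 269))) = 83576/((((13 + 6/2)/(-17 + 6/2))*(-3))) = 83576/((((13 + (1/2)*6)/(-17 + (1/2)*6))*(-3))) = 83576/((((13 + 3)/(-17 + 3))*(-3))) = 83576/(((16/(-14))*(-3))) = 83576/((-1/14*16*(-3))) = 83576/((-8/7*(-3))) = 83576/(24/7) = 83576*(7/24) = 73129/3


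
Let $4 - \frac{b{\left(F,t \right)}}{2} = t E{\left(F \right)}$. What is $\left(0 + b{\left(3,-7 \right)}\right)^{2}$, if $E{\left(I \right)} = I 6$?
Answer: $67600$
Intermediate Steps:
$E{\left(I \right)} = 6 I$
$b{\left(F,t \right)} = 8 - 12 F t$ ($b{\left(F,t \right)} = 8 - 2 t 6 F = 8 - 2 \cdot 6 F t = 8 - 12 F t$)
$\left(0 + b{\left(3,-7 \right)}\right)^{2} = \left(0 - \left(-8 + 36 \left(-7\right)\right)\right)^{2} = \left(0 + \left(8 + 252\right)\right)^{2} = \left(0 + 260\right)^{2} = 260^{2} = 67600$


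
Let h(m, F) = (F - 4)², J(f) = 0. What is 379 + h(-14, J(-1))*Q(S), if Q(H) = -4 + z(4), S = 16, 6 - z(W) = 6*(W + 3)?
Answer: -261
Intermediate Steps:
z(W) = -12 - 6*W (z(W) = 6 - 6*(W + 3) = 6 - 6*(3 + W) = 6 - (18 + 6*W) = 6 + (-18 - 6*W) = -12 - 6*W)
Q(H) = -40 (Q(H) = -4 + (-12 - 6*4) = -4 + (-12 - 24) = -4 - 36 = -40)
h(m, F) = (-4 + F)²
379 + h(-14, J(-1))*Q(S) = 379 + (-4 + 0)²*(-40) = 379 + (-4)²*(-40) = 379 + 16*(-40) = 379 - 640 = -261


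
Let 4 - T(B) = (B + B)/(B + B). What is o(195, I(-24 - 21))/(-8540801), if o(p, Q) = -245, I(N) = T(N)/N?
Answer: 245/8540801 ≈ 2.8686e-5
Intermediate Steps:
T(B) = 3 (T(B) = 4 - (B + B)/(B + B) = 4 - 2*B/(2*B) = 4 - 2*B*1/(2*B) = 4 - 1*1 = 4 - 1 = 3)
I(N) = 3/N
o(195, I(-24 - 21))/(-8540801) = -245/(-8540801) = -245*(-1/8540801) = 245/8540801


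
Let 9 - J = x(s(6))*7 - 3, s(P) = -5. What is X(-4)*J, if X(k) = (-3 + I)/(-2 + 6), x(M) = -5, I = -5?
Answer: -94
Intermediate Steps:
X(k) = -2 (X(k) = (-3 - 5)/(-2 + 6) = -8/4 = -8*1/4 = -2)
J = 47 (J = 9 - (-5*7 - 3) = 9 - (-35 - 3) = 9 - 1*(-38) = 9 + 38 = 47)
X(-4)*J = -2*47 = -94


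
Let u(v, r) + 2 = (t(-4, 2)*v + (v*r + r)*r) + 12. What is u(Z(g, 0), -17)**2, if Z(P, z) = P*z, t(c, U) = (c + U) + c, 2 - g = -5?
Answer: 89401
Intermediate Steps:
g = 7 (g = 2 - 1*(-5) = 2 + 5 = 7)
t(c, U) = U + 2*c (t(c, U) = (U + c) + c = U + 2*c)
u(v, r) = 10 - 6*v + r*(r + r*v) (u(v, r) = -2 + (((2 + 2*(-4))*v + (v*r + r)*r) + 12) = -2 + (((2 - 8)*v + (r*v + r)*r) + 12) = -2 + ((-6*v + (r + r*v)*r) + 12) = -2 + ((-6*v + r*(r + r*v)) + 12) = -2 + (12 - 6*v + r*(r + r*v)) = 10 - 6*v + r*(r + r*v))
u(Z(g, 0), -17)**2 = (10 + (-17)**2 - 42*0 + (7*0)*(-17)**2)**2 = (10 + 289 - 6*0 + 0*289)**2 = (10 + 289 + 0 + 0)**2 = 299**2 = 89401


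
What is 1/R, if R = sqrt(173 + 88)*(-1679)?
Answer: -sqrt(29)/146073 ≈ -3.6866e-5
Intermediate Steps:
R = -5037*sqrt(29) (R = sqrt(261)*(-1679) = (3*sqrt(29))*(-1679) = -5037*sqrt(29) ≈ -27125.)
1/R = 1/(-5037*sqrt(29)) = -sqrt(29)/146073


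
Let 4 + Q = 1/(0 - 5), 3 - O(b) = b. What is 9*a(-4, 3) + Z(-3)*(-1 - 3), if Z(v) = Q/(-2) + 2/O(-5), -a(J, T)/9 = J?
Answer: 1573/5 ≈ 314.60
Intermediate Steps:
O(b) = 3 - b
a(J, T) = -9*J
Q = -21/5 (Q = -4 + 1/(0 - 5) = -4 + 1/(-5) = -4 - 1/5 = -21/5 ≈ -4.2000)
Z(v) = 47/20 (Z(v) = -21/5/(-2) + 2/(3 - 1*(-5)) = -21/5*(-1/2) + 2/(3 + 5) = 21/10 + 2/8 = 21/10 + 2*(1/8) = 21/10 + 1/4 = 47/20)
9*a(-4, 3) + Z(-3)*(-1 - 3) = 9*(-9*(-4)) + 47*(-1 - 3)/20 = 9*36 + (47/20)*(-4) = 324 - 47/5 = 1573/5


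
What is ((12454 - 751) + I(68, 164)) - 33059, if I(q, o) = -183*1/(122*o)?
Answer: -7004771/328 ≈ -21356.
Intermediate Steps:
I(q, o) = -3/(2*o)
((12454 - 751) + I(68, 164)) - 33059 = ((12454 - 751) - 3/2/164) - 33059 = (11703 - 3/2*1/164) - 33059 = (11703 - 3/328) - 33059 = 3838581/328 - 33059 = -7004771/328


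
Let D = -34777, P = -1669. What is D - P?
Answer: -33108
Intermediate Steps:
D - P = -34777 - 1*(-1669) = -34777 + 1669 = -33108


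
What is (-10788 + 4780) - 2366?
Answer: -8374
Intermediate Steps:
(-10788 + 4780) - 2366 = -6008 - 2366 = -8374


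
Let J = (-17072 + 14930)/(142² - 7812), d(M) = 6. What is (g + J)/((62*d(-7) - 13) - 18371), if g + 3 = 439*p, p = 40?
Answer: -108430961/111242112 ≈ -0.97473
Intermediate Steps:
g = 17557 (g = -3 + 439*40 = -3 + 17560 = 17557)
J = -1071/6176 (J = -2142/(20164 - 7812) = -2142/12352 = -2142*1/12352 = -1071/6176 ≈ -0.17341)
(g + J)/((62*d(-7) - 13) - 18371) = (17557 - 1071/6176)/((62*6 - 13) - 18371) = 108430961/(6176*((372 - 13) - 18371)) = 108430961/(6176*(359 - 18371)) = (108430961/6176)/(-18012) = (108430961/6176)*(-1/18012) = -108430961/111242112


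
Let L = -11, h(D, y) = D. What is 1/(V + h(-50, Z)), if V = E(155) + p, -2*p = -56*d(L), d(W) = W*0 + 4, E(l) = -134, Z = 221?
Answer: -1/72 ≈ -0.013889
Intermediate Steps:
d(W) = 4 (d(W) = 0 + 4 = 4)
p = 112 (p = -(-28)*4 = -½*(-224) = 112)
V = -22 (V = -134 + 112 = -22)
1/(V + h(-50, Z)) = 1/(-22 - 50) = 1/(-72) = -1/72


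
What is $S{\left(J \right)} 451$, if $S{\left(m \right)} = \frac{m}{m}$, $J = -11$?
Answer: $451$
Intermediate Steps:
$S{\left(m \right)} = 1$
$S{\left(J \right)} 451 = 1 \cdot 451 = 451$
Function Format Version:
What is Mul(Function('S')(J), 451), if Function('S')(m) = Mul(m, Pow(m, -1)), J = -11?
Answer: 451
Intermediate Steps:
Function('S')(m) = 1
Mul(Function('S')(J), 451) = Mul(1, 451) = 451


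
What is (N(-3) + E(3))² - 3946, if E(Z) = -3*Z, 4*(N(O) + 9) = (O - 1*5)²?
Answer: -3942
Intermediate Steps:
N(O) = -9 + (-5 + O)²/4 (N(O) = -9 + (O - 1*5)²/4 = -9 + (O - 5)²/4 = -9 + (-5 + O)²/4)
(N(-3) + E(3))² - 3946 = ((-9 + (-5 - 3)²/4) - 3*3)² - 3946 = ((-9 + (¼)*(-8)²) - 9)² - 3946 = ((-9 + (¼)*64) - 9)² - 3946 = ((-9 + 16) - 9)² - 3946 = (7 - 9)² - 3946 = (-2)² - 3946 = 4 - 3946 = -3942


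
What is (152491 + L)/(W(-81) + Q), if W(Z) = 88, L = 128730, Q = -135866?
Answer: -281221/135778 ≈ -2.0712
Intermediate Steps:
(152491 + L)/(W(-81) + Q) = (152491 + 128730)/(88 - 135866) = 281221/(-135778) = 281221*(-1/135778) = -281221/135778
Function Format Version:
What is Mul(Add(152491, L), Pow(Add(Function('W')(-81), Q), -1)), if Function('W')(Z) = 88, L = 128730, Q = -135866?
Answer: Rational(-281221, 135778) ≈ -2.0712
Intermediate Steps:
Mul(Add(152491, L), Pow(Add(Function('W')(-81), Q), -1)) = Mul(Add(152491, 128730), Pow(Add(88, -135866), -1)) = Mul(281221, Pow(-135778, -1)) = Mul(281221, Rational(-1, 135778)) = Rational(-281221, 135778)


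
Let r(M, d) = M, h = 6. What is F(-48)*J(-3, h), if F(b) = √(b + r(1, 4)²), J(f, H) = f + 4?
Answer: I*√47 ≈ 6.8557*I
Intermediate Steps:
J(f, H) = 4 + f
F(b) = √(1 + b) (F(b) = √(b + 1²) = √(b + 1) = √(1 + b))
F(-48)*J(-3, h) = √(1 - 48)*(4 - 3) = √(-47)*1 = (I*√47)*1 = I*√47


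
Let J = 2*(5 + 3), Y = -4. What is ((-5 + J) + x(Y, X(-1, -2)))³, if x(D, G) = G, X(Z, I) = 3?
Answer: 2744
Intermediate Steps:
J = 16 (J = 2*8 = 16)
((-5 + J) + x(Y, X(-1, -2)))³ = ((-5 + 16) + 3)³ = (11 + 3)³ = 14³ = 2744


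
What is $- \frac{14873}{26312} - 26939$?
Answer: $- \frac{708833841}{26312} \approx -26940.0$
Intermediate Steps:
$- \frac{14873}{26312} - 26939 = - \frac{708833841}{26312}$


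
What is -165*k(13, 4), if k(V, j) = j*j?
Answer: -2640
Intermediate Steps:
k(V, j) = j**2
-165*k(13, 4) = -165*4**2 = -165*16 = -2640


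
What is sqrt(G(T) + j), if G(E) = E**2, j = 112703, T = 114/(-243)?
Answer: sqrt(739445827)/81 ≈ 335.71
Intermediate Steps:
T = -38/81 (T = 114*(-1/243) = -38/81 ≈ -0.46914)
sqrt(G(T) + j) = sqrt((-38/81)**2 + 112703) = sqrt(1444/6561 + 112703) = sqrt(739445827/6561) = sqrt(739445827)/81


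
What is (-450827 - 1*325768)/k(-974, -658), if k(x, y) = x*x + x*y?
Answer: -258865/529856 ≈ -0.48856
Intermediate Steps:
k(x, y) = x**2 + x*y
(-450827 - 1*325768)/k(-974, -658) = (-450827 - 1*325768)/((-974*(-974 - 658))) = (-450827 - 325768)/((-974*(-1632))) = -776595/1589568 = -776595*1/1589568 = -258865/529856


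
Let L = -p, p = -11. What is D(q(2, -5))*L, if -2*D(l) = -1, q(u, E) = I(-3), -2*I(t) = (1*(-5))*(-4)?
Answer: 11/2 ≈ 5.5000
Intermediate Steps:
I(t) = -10 (I(t) = -1*(-5)*(-4)/2 = -(-5)*(-4)/2 = -½*20 = -10)
q(u, E) = -10
D(l) = ½ (D(l) = -½*(-1) = ½)
L = 11 (L = -1*(-11) = 11)
D(q(2, -5))*L = (½)*11 = 11/2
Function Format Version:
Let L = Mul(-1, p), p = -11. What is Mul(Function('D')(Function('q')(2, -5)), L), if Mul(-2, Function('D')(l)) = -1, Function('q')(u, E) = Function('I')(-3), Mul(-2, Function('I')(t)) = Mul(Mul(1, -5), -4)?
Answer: Rational(11, 2) ≈ 5.5000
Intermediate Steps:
Function('I')(t) = -10 (Function('I')(t) = Mul(Rational(-1, 2), Mul(Mul(1, -5), -4)) = Mul(Rational(-1, 2), Mul(-5, -4)) = Mul(Rational(-1, 2), 20) = -10)
Function('q')(u, E) = -10
Function('D')(l) = Rational(1, 2) (Function('D')(l) = Mul(Rational(-1, 2), -1) = Rational(1, 2))
L = 11 (L = Mul(-1, -11) = 11)
Mul(Function('D')(Function('q')(2, -5)), L) = Mul(Rational(1, 2), 11) = Rational(11, 2)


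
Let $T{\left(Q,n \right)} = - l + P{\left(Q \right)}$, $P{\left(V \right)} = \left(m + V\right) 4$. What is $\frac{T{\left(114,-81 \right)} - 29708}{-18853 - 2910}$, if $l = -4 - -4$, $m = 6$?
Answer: $\frac{29228}{21763} \approx 1.343$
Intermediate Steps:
$P{\left(V \right)} = 24 + 4 V$ ($P{\left(V \right)} = \left(6 + V\right) 4 = 24 + 4 V$)
$l = 0$ ($l = -4 + 4 = 0$)
$T{\left(Q,n \right)} = 24 + 4 Q$ ($T{\left(Q,n \right)} = \left(-1\right) 0 + \left(24 + 4 Q\right) = 0 + \left(24 + 4 Q\right) = 24 + 4 Q$)
$\frac{T{\left(114,-81 \right)} - 29708}{-18853 - 2910} = \frac{\left(24 + 4 \cdot 114\right) - 29708}{-18853 - 2910} = \frac{\left(24 + 456\right) - 29708}{-21763} = \left(480 - 29708\right) \left(- \frac{1}{21763}\right) = \left(-29228\right) \left(- \frac{1}{21763}\right) = \frac{29228}{21763}$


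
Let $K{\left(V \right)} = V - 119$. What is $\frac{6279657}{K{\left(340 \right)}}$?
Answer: $\frac{6279657}{221} \approx 28415.0$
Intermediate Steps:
$K{\left(V \right)} = -119 + V$
$\frac{6279657}{K{\left(340 \right)}} = \frac{6279657}{-119 + 340} = \frac{6279657}{221}$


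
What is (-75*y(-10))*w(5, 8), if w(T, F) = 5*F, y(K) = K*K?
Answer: -300000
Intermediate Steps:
y(K) = K²
(-75*y(-10))*w(5, 8) = (-75*(-10)²)*(5*8) = -75*100*40 = -7500*40 = -300000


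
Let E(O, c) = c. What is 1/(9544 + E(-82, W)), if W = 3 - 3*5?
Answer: 1/9532 ≈ 0.00010491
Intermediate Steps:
W = -12 (W = 3 - 15 = -12)
1/(9544 + E(-82, W)) = 1/(9544 - 12) = 1/9532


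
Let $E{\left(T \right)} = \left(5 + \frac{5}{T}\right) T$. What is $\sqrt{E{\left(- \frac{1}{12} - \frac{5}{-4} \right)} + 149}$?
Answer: $\frac{\sqrt{5754}}{6} \approx 12.643$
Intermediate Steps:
$E{\left(T \right)} = T \left(5 + \frac{5}{T}\right)$
$\sqrt{E{\left(- \frac{1}{12} - \frac{5}{-4} \right)} + 149} = \sqrt{\left(5 + 5 \left(- \frac{1}{12} - \frac{5}{-4}\right)\right) + 149} = \sqrt{\left(5 + 5 \left(\left(-1\right) \frac{1}{12} - - \frac{5}{4}\right)\right) + 149} = \sqrt{\left(5 + 5 \left(- \frac{1}{12} + \frac{5}{4}\right)\right) + 149} = \sqrt{\left(5 + 5 \cdot \frac{7}{6}\right) + 149} = \sqrt{\left(5 + \frac{35}{6}\right) + 149} = \sqrt{\frac{65}{6} + 149} = \sqrt{\frac{959}{6}} = \frac{\sqrt{5754}}{6}$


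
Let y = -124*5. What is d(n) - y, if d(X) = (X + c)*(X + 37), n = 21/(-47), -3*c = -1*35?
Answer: 6826616/6627 ≈ 1030.1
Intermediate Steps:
c = 35/3 (c = -(-1)*35/3 = -1/3*(-35) = 35/3 ≈ 11.667)
n = -21/47 (n = 21*(-1/47) = -21/47 ≈ -0.44681)
d(X) = (37 + X)*(35/3 + X) (d(X) = (X + 35/3)*(X + 37) = (35/3 + X)*(37 + X) = (37 + X)*(35/3 + X))
y = -620 (y = -31*20 = -620)
d(n) - y = (1295/3 + (-21/47)**2 + (146/3)*(-21/47)) - 1*(-620) = (1295/3 + 441/2209 - 1022/47) + 620 = 2717876/6627 + 620 = 6826616/6627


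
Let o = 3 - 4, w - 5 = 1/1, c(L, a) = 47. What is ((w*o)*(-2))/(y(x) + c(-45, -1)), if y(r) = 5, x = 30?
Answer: 3/13 ≈ 0.23077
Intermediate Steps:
w = 6 (w = 5 + 1/1 = 5 + 1 = 6)
o = -1
((w*o)*(-2))/(y(x) + c(-45, -1)) = ((6*(-1))*(-2))/(5 + 47) = (-6*(-2))/52 = (1/52)*12 = 3/13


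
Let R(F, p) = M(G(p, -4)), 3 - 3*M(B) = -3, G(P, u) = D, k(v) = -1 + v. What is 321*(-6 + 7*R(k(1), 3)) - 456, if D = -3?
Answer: 2112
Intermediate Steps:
G(P, u) = -3
M(B) = 2 (M(B) = 1 - ⅓*(-3) = 1 + 1 = 2)
R(F, p) = 2
321*(-6 + 7*R(k(1), 3)) - 456 = 321*(-6 + 7*2) - 456 = 321*(-6 + 14) - 456 = 321*8 - 456 = 2568 - 456 = 2112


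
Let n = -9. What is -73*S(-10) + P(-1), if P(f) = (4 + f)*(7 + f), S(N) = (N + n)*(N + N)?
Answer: -27722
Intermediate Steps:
S(N) = 2*N*(-9 + N) (S(N) = (N - 9)*(N + N) = (-9 + N)*(2*N) = 2*N*(-9 + N))
-73*S(-10) + P(-1) = -146*(-10)*(-9 - 10) + (28 + (-1)**2 + 11*(-1)) = -146*(-10)*(-19) + (28 + 1 - 11) = -73*380 + 18 = -27740 + 18 = -27722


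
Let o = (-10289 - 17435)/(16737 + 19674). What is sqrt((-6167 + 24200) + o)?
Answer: sqrt(23906437229829)/36411 ≈ 134.28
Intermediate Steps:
o = -27724/36411 ≈ -0.76142
sqrt((-6167 + 24200) + o) = sqrt((-6167 + 24200) - 27724/36411) = sqrt(18033 - 27724/36411) = sqrt(656571839/36411) = sqrt(23906437229829)/36411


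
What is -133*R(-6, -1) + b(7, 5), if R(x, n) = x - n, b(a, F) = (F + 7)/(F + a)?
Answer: 666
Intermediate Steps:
b(a, F) = (7 + F)/(F + a)
-133*R(-6, -1) + b(7, 5) = -133*(-6 - 1*(-1)) + (7 + 5)/(5 + 7) = -133*(-6 + 1) + 12/12 = -133*(-5) + (1/12)*12 = 665 + 1 = 666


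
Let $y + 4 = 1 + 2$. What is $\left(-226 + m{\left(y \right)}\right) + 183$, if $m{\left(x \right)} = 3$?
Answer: $-40$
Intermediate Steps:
$y = -1$ ($y = -4 + \left(1 + 2\right) = -4 + 3 = -1$)
$\left(-226 + m{\left(y \right)}\right) + 183 = \left(-226 + 3\right) + 183 = -223 + 183 = -40$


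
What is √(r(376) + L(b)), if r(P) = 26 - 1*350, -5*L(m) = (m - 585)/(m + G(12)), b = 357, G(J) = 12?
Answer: 4*I*√7656135/615 ≈ 17.997*I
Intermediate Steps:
L(m) = -(-585 + m)/(5*(12 + m)) (L(m) = -(m - 585)/(5*(m + 12)) = -(-585 + m)/(5*(12 + m)))
r(P) = -324 (r(P) = 26 - 350 = -324)
√(r(376) + L(b)) = √(-324 + (585 - 1*357)/(5*(12 + 357))) = √(-324 + (⅕)*(585 - 357)/369) = √(-324 + (⅕)*(1/369)*228) = √(-324 + 76/615) = √(-199184/615) = 4*I*√7656135/615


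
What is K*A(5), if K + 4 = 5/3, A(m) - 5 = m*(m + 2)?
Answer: -280/3 ≈ -93.333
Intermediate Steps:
A(m) = 5 + m*(2 + m) (A(m) = 5 + m*(m + 2) = 5 + m*(2 + m))
K = -7/3 (K = -4 + 5/3 = -7/3 ≈ -2.3333)
K*A(5) = -7*(5 + 5² + 2*5)/3 = -7*(5 + 25 + 10)/3 = -7/3*40 = -280/3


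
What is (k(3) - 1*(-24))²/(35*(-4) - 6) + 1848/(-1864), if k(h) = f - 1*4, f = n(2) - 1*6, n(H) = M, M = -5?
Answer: -52599/34018 ≈ -1.5462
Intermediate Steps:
n(H) = -5
f = -11 (f = -5 - 1*6 = -5 - 6 = -11)
k(h) = -15 (k(h) = -11 - 1*4 = -11 - 4 = -15)
(k(3) - 1*(-24))²/(35*(-4) - 6) + 1848/(-1864) = (-15 - 1*(-24))²/(35*(-4) - 6) + 1848/(-1864) = (-15 + 24)²/(-140 - 6) + 1848*(-1/1864) = 9²/(-146) - 231/233 = 81*(-1/146) - 231/233 = -81/146 - 231/233 = -52599/34018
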